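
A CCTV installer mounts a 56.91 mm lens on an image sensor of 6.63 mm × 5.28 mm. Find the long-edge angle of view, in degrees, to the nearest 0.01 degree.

Angle of view α = 2·arctan(w/2f) with w = 6.63 mm and f = 56.91 mm.
w/2f = 0.05825; arctan(0.05825) ≈ 3.3337°, so α ≈ 6.6674°.

6.67°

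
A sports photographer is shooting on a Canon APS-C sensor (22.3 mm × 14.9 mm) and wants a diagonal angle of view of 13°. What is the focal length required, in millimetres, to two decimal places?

Sensor diagonal = √(22.3² + 14.9²) = √719.3000 ≈ 26.8198 mm.
From α = 2·arctan(d/2f) we get f = d / (2·tan(α/2)).
With d = 26.8198 mm and α/2 = 6.5°, tan(α/2) ≈ 0.11394, so f ≈ 26.8198 / 0.22787 ≈ 117.6970 mm.

117.70 mm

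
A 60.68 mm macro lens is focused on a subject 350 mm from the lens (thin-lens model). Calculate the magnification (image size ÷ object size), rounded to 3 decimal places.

0.210×

Thin lens: 1/f = 1/dₒ + 1/dᵢ → 1/dᵢ = 1/60.68 − 1/350 = 0.0136228 mm⁻¹, so dᵢ ≈ 73.4066 mm.
Magnification m = dᵢ/dₒ = 73.4066/350 ≈ 0.20973.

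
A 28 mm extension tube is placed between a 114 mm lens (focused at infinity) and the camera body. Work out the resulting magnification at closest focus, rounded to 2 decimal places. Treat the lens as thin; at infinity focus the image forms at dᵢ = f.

0.25×

The tube moves the image plane from f to f + e, so dᵢ = 114 + 28 = 142 mm. Focus is achieved when 1/f = 1/dₒ + 1/dᵢ, giving dₒ = 1/(1/f − 1/(f+e)).
Magnification m = dᵢ/dₒ = (f+e)·(1/f − 1/(f+e)) = e/f = 28/114 ≈ 0.2456.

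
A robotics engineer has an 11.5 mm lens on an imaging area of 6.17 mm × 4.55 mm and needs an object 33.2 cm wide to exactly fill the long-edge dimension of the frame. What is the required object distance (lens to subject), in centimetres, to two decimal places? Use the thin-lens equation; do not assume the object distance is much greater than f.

W: 33.2 cm = 332 mm.
Magnification m = w/W = dᵢ/dₒ; combined with 1/f = 1/dₒ + 1/dᵢ this gives dₒ = f·(1 + W/w).
dₒ = 11.5 mm × (1 + 332/6.17) = 11.5 × 54.8088 ≈ 630.301 mm = 63.0301 cm.

63.03 cm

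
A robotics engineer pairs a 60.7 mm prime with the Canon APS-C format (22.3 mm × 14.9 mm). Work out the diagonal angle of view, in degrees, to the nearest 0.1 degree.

Sensor diagonal = √(22.3² + 14.9²) = √719.3000 ≈ 26.8198 mm.
Angle of view α = 2·arctan(d/2f) with d = 26.8198 mm and f = 60.7 mm.
d/2f = 0.22092; arctan(0.22092) ≈ 12.4577°, so α ≈ 24.9154°.

24.9°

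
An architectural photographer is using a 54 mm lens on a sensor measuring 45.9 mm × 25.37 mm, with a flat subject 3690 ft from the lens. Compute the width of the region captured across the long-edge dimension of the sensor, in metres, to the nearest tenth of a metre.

dₒ: 3690 ft × 304.8 mm/ft = 1124711.96 mm.
Similar triangles through the lens centre give W/dₒ = w/dᵢ; with 1/f = 1/dₒ + 1/dᵢ this gives W = w·(dₒ − f)/f.
W = 45.9 mm × (1.12471e+06 − 54) / 54 = 45.9 × 20826.9993 ≈ 955959.269 mm = 955.959 m.

956.0 m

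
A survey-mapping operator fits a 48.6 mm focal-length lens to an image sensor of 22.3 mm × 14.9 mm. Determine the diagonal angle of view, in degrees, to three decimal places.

Sensor diagonal = √(22.3² + 14.9²) = √719.3000 ≈ 26.8198 mm.
Angle of view α = 2·arctan(d/2f) with d = 26.8198 mm and f = 48.6 mm.
d/2f = 0.27592; arctan(0.27592) ≈ 15.4254°, so α ≈ 30.8509°.

30.851°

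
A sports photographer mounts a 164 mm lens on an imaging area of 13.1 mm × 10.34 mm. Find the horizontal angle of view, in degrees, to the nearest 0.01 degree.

Angle of view α = 2·arctan(w/2f) with w = 13.1 mm and f = 164 mm.
w/2f = 0.03994; arctan(0.03994) ≈ 2.2871°, so α ≈ 4.5742°.

4.57°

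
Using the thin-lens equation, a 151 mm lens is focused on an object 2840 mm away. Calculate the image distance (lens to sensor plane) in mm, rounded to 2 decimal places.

1/dᵢ = 1/f − 1/dₒ = 1/151 − 1/2840 = 0.0062704 mm⁻¹.
dᵢ = 1/0.0062704 ≈ 159.4794 mm.

159.48 mm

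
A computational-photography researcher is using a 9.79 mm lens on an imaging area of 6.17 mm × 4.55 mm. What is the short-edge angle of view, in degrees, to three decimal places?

Angle of view α = 2·arctan(h/2f) with h = 4.55 mm and f = 9.79 mm.
h/2f = 0.23238; arctan(0.23238) ≈ 13.0822°, so α ≈ 26.1644°.

26.164°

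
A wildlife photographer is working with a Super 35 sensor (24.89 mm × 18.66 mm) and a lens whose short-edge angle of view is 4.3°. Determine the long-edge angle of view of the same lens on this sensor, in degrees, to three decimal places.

From the short-edge AOV: f = 18.66 / (2·tan(2.15°)) = 18.66 / 0.07508 ≈ 248.5203 mm.
Long-edge AOV = 2·arctan(24.89 / (2 × 248.5203)) = 2·arctan(0.05008) ≈ 5.7335°.

5.734°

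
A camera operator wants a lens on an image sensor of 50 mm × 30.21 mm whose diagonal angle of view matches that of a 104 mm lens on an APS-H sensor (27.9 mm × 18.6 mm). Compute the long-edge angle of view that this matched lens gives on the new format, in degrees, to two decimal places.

15.71°

Sensor diagonal = √(27.9² + 18.6²) = √1124.3700 ≈ 33.5316 mm.
Sensor diagonal = √(50² + 30.21²) = √3412.6441 ≈ 58.4178 mm.
Equal diagonal AOV ⇒ f₂ = f₁ · 58.4178/33.5316 = 104 × 1.74217 ≈ 181.1858 mm.
Long-edge AOV on the new format = 2·arctan(50 / (2 × 181.1858)) = 2·arctan(0.13798) ≈ 15.7121°.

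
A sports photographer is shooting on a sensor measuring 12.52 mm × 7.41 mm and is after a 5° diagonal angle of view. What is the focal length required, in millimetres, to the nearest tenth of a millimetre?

Sensor diagonal = √(12.52² + 7.41²) = √211.6585 ≈ 14.5485 mm.
From α = 2·arctan(d/2f) we get f = d / (2·tan(α/2)).
With d = 14.5485 mm and α/2 = 2.5°, tan(α/2) ≈ 0.04366, so f ≈ 14.5485 / 0.08732 ≈ 166.6076 mm.

166.6 mm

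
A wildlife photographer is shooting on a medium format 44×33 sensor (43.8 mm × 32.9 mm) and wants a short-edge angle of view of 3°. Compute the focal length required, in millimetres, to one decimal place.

From α = 2·arctan(h/2f) we get f = h / (2·tan(α/2)).
With h = 32.9 mm and α/2 = 1.5°, tan(α/2) ≈ 0.02619, so f ≈ 32.9 / 0.05237 ≈ 628.2002 mm.

628.2 mm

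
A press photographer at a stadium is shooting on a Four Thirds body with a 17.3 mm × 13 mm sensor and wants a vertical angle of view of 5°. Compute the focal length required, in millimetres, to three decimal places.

148.874 mm

From α = 2·arctan(h/2f) we get f = h / (2·tan(α/2)).
With h = 13 mm and α/2 = 2.5°, tan(α/2) ≈ 0.04366, so f ≈ 13 / 0.08732 ≈ 148.8745 mm.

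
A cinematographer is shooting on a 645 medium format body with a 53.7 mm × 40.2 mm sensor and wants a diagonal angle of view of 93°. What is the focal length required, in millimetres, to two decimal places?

31.83 mm

Sensor diagonal = √(53.7² + 40.2²) = √4499.7300 ≈ 67.0800 mm.
From α = 2·arctan(d/2f) we get f = d / (2·tan(α/2)).
With d = 67.0800 mm and α/2 = 46.5°, tan(α/2) ≈ 1.05378, so f ≈ 67.0800 / 2.10756 ≈ 31.8283 mm.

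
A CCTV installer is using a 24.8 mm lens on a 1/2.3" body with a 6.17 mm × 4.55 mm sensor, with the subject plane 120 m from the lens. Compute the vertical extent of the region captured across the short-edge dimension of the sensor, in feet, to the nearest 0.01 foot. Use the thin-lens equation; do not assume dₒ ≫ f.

dₒ: 120 m = 120000 mm.
Similar triangles through the lens centre give W/dₒ = h/dᵢ; with 1/f = 1/dₒ + 1/dᵢ this gives W = h·(dₒ − f)/f.
W = 4.55 mm × (120000 − 24.8) / 24.8 = 4.55 × 4837.7097 ≈ 22011.579 mm = 22011.579/304.8 ft = 72.2165 ft.

72.22 ft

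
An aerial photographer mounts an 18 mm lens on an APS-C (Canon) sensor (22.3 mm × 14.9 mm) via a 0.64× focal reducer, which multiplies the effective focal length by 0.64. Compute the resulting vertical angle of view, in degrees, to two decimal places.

Effective focal length f = 18 × 0.64 = 11.52 mm.
α = 2·arctan(14.9 / (2 × 11.52)) = 2·arctan(0.64670) ≈ 65.7816°.

65.78°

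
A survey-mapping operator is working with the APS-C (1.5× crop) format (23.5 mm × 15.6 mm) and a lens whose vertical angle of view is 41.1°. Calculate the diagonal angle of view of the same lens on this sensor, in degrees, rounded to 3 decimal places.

From the vertical AOV: f = 15.6 / (2·tan(20.55°)) = 15.6 / 0.74976 ≈ 20.8067 mm.
Sensor diagonal = √(23.5² + 15.6²) = √795.6100 ≈ 28.2066 mm.
Diagonal AOV = 2·arctan(28.2066 / (2 × 20.8067)) = 2·arctan(0.67782) ≈ 68.2608°.

68.261°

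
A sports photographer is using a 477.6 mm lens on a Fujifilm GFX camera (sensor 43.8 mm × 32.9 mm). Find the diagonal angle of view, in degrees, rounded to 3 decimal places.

Sensor diagonal = √(43.8² + 32.9²) = √3000.8500 ≈ 54.7800 mm.
Angle of view α = 2·arctan(d/2f) with d = 54.7800 mm and f = 477.6 mm.
d/2f = 0.05735; arctan(0.05735) ≈ 3.2823°, so α ≈ 6.5646°.

6.565°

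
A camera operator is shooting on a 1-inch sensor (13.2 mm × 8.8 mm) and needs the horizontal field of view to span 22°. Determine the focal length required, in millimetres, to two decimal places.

From α = 2·arctan(w/2f) we get f = w / (2·tan(α/2)).
With w = 13.2 mm and α/2 = 11°, tan(α/2) ≈ 0.19438, so f ≈ 13.2 / 0.38876 ≈ 33.9541 mm.

33.95 mm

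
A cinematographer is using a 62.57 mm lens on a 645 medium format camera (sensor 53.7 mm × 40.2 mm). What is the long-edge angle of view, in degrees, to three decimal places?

Angle of view α = 2·arctan(w/2f) with w = 53.7 mm and f = 62.57 mm.
w/2f = 0.42912; arctan(0.42912) ≈ 23.2251°, so α ≈ 46.4502°.

46.450°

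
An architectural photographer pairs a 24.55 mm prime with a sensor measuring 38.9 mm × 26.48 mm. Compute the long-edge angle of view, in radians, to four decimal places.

Angle of view α = 2·arctan(w/2f) with w = 38.9 mm and f = 24.55 mm.
w/2f = 0.79226; arctan(0.79226) ≈ 0.6700 rad, so α ≈ 1.3400 rad.

1.3400 rad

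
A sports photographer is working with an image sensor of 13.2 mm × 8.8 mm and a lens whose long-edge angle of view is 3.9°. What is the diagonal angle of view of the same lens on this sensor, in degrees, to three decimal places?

4.686°

From the long-edge AOV: f = 13.2 / (2·tan(1.95°)) = 13.2 / 0.06809 ≈ 193.8493 mm.
Sensor diagonal = √(13.2² + 8.8²) = √251.6800 ≈ 15.8644 mm.
Diagonal AOV = 2·arctan(15.8644 / (2 × 193.8493)) = 2·arctan(0.04092) ≈ 4.6864°.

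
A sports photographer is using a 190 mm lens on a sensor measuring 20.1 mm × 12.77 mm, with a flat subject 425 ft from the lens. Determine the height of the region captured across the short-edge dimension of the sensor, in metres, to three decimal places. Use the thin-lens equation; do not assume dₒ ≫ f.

8.694 m

dₒ: 425 ft × 304.8 mm/ft = 129540.00 mm.
Similar triangles through the lens centre give W/dₒ = h/dᵢ; with 1/f = 1/dₒ + 1/dᵢ this gives W = h·(dₒ − f)/f.
W = 12.77 mm × (129540 − 190) / 190 = 12.77 × 680.7895 ≈ 8693.681 mm = 8.69368 m.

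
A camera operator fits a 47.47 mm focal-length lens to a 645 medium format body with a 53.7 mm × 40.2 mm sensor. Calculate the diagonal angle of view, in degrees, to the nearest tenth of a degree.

70.5°

Sensor diagonal = √(53.7² + 40.2²) = √4499.7300 ≈ 67.0800 mm.
Angle of view α = 2·arctan(d/2f) with d = 67.0800 mm and f = 47.47 mm.
d/2f = 0.70655; arctan(0.70655) ≈ 35.2432°, so α ≈ 70.4864°.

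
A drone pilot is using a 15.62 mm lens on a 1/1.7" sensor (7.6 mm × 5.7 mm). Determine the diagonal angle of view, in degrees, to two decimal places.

Sensor diagonal = √(7.6² + 5.7²) = √90.2500 ≈ 9.5000 mm.
Angle of view α = 2·arctan(d/2f) with d = 9.5000 mm and f = 15.62 mm.
d/2f = 0.30410; arctan(0.30410) ≈ 16.9144°, so α ≈ 33.8288°.

33.83°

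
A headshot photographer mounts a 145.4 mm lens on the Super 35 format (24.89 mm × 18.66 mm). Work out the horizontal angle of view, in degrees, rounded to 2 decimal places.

9.78°

Angle of view α = 2·arctan(w/2f) with w = 24.89 mm and f = 145.4 mm.
w/2f = 0.08559; arctan(0.08559) ≈ 4.8921°, so α ≈ 9.7842°.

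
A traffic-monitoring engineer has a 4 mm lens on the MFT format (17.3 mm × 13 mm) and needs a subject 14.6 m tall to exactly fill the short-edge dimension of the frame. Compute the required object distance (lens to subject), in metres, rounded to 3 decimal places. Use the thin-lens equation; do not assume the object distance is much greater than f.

4.496 m

W: 14.6 m = 14600 mm.
Magnification m = h/W = dᵢ/dₒ; combined with 1/f = 1/dₒ + 1/dᵢ this gives dₒ = f·(1 + W/h).
dₒ = 4 mm × (1 + 14600/13) = 4 × 1124.0769 ≈ 4496.308 mm = 4.49631 m.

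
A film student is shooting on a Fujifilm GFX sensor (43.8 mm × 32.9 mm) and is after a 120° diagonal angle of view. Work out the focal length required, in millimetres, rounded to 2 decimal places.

Sensor diagonal = √(43.8² + 32.9²) = √3000.8500 ≈ 54.7800 mm.
From α = 2·arctan(d/2f) we get f = d / (2·tan(α/2)).
With d = 54.7800 mm and α/2 = 60°, tan(α/2) ≈ 1.73205, so f ≈ 54.7800 / 3.46410 ≈ 15.8136 mm.

15.81 mm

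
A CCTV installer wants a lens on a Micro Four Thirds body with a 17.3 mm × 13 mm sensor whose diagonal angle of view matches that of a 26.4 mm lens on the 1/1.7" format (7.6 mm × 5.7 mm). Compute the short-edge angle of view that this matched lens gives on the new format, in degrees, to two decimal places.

Sensor diagonal = √(7.6² + 5.7²) = √90.2500 ≈ 9.5000 mm.
Sensor diagonal = √(17.3² + 13²) = √468.2900 ≈ 21.6400 mm.
Equal diagonal AOV ⇒ f₂ = f₁ · 21.6400/9.5000 = 26.4 × 2.27790 ≈ 60.1364 mm.
Short-edge AOV on the new format = 2·arctan(13 / (2 × 60.1364)) = 2·arctan(0.10809) ≈ 12.3380°.

12.34°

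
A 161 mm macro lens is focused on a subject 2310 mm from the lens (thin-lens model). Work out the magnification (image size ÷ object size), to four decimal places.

0.0749×

Thin lens: 1/f = 1/dₒ + 1/dᵢ → 1/dᵢ = 1/161 − 1/2310 = 0.0057783 mm⁻¹, so dᵢ ≈ 173.0619 mm.
Magnification m = dᵢ/dₒ = 173.0619/2310 ≈ 0.07492.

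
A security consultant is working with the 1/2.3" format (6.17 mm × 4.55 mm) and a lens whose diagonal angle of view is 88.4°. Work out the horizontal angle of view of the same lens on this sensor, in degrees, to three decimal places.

76.098°

Sensor diagonal = √(6.17² + 4.55²) = √58.7714 ≈ 7.6663 mm.
From the diagonal AOV: f = 7.6663 / (2·tan(44.2°)) = 7.6663 / 1.94492 ≈ 3.9417 mm.
Horizontal AOV = 2·arctan(6.17 / (2 × 3.9417)) = 2·arctan(0.78266) ≈ 76.0977°.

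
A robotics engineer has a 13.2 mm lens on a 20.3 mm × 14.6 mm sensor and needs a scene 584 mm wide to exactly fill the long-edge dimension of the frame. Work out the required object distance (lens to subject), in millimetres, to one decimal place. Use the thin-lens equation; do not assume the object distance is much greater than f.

Magnification m = w/W = dᵢ/dₒ; combined with 1/f = 1/dₒ + 1/dᵢ this gives dₒ = f·(1 + W/w).
dₒ = 13.2 mm × (1 + 584/20.3) = 13.2 × 29.7685 ≈ 392.944 mm.

392.9 mm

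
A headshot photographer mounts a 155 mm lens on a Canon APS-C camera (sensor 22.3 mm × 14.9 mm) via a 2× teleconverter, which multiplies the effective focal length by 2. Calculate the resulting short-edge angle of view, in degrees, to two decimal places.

Effective focal length f = 155 × 2 = 310 mm.
α = 2·arctan(14.9 / (2 × 310)) = 2·arctan(0.02403) ≈ 2.7534°.

2.75°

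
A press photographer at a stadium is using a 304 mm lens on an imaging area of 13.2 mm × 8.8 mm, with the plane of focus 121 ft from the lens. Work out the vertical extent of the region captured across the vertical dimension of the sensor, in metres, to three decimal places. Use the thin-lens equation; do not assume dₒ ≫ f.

dₒ: 121 ft × 304.8 mm/ft = 36880.80 mm.
Similar triangles through the lens centre give W/dₒ = h/dᵢ; with 1/f = 1/dₒ + 1/dᵢ this gives W = h·(dₒ − f)/f.
W = 8.8 mm × (36880.8 − 304) / 304 = 8.8 × 120.3184 ≈ 1058.802 mm = 1.0588 m.

1.059 m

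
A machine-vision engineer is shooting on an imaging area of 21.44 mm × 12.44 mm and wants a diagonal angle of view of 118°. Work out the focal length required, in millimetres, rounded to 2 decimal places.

7.45 mm

Sensor diagonal = √(21.44² + 12.44²) = √614.4272 ≈ 24.7876 mm.
From α = 2·arctan(d/2f) we get f = d / (2·tan(α/2)).
With d = 24.7876 mm and α/2 = 59°, tan(α/2) ≈ 1.66428, so f ≈ 24.7876 / 3.32856 ≈ 7.4470 mm.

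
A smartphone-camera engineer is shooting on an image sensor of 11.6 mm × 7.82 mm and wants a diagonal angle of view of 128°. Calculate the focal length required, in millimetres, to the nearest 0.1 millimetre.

3.4 mm

Sensor diagonal = √(11.6² + 7.82²) = √195.7124 ≈ 13.9897 mm.
From α = 2·arctan(d/2f) we get f = d / (2·tan(α/2)).
With d = 13.9897 mm and α/2 = 64°, tan(α/2) ≈ 2.05030, so f ≈ 13.9897 / 4.10061 ≈ 3.4116 mm.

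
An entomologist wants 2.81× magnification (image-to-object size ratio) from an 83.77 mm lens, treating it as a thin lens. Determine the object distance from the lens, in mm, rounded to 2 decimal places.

With m = dᵢ/dₒ and 1/f = 1/dₒ + 1/dᵢ, substituting dᵢ = m·dₒ gives 1/f = (1 + 1/m)/dₒ, hence dₒ = f·(1 + 1/m).
dₒ = 83.77 × (1 + 1/2.81) = 83.77 × 1.35587 ≈ 113.581 mm.

113.58 mm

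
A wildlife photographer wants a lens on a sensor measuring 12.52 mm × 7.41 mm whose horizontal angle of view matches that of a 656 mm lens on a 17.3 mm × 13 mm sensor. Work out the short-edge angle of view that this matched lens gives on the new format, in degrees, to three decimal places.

Equal horizontal AOV ⇒ f₂ = f₁ · 12.52/17.3 = 656 × 0.72370 ≈ 474.7468 mm.
Short-edge AOV on the new format = 2·arctan(7.41 / (2 × 474.7468)) = 2·arctan(0.00780) ≈ 0.8943°.

0.894°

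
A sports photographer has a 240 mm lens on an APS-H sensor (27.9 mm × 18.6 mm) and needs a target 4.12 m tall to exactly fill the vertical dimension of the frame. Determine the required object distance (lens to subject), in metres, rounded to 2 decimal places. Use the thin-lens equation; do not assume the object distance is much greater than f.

53.40 m

W: 4.12 m = 4120 mm.
Magnification m = h/W = dᵢ/dₒ; combined with 1/f = 1/dₒ + 1/dᵢ this gives dₒ = f·(1 + W/h).
dₒ = 240 mm × (1 + 4120/18.6) = 240 × 222.5054 ≈ 53401.290 mm = 53.4013 m.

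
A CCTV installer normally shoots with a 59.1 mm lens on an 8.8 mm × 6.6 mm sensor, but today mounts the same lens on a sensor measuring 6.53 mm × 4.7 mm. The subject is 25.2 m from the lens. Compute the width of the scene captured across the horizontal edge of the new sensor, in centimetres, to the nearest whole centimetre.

278 cm

The focal length stays 59.1 mm; the relevant sensor dimension is now w = 6.53 mm. Object distance dₒ = 25.2 m = 25200 mm.
Thin-lens field width W = w·(dₒ − f)/f = 6.53 × (25200 − 59.1)/59.1 ≈ 2777.835 mm = 277.784 cm.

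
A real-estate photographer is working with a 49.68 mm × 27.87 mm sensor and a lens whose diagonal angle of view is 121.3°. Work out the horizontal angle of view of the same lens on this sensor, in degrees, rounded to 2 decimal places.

Sensor diagonal = √(49.68² + 27.87²) = √3244.8393 ≈ 56.9635 mm.
From the diagonal AOV: f = 56.9635 / (2·tan(60.65°)) = 56.9635 / 3.55668 ≈ 16.0159 mm.
Horizontal AOV = 2·arctan(49.68 / (2 × 16.0159)) = 2·arctan(1.55096) ≈ 114.3752°.

114.38°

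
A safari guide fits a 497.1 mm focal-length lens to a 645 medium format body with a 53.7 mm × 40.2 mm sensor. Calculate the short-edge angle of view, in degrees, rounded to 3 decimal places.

Angle of view α = 2·arctan(h/2f) with h = 40.2 mm and f = 497.1 mm.
h/2f = 0.04043; arctan(0.04043) ≈ 2.3155°, so α ≈ 4.6309°.

4.631°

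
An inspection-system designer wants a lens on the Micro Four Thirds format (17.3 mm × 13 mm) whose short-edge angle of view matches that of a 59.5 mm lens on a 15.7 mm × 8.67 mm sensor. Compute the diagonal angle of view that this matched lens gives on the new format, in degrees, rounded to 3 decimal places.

13.830°

Equal short-edge AOV ⇒ f₂ = f₁ · 13/8.67 = 59.5 × 1.49942 ≈ 89.2157 mm.
Sensor diagonal = √(17.3² + 13²) = √468.2900 ≈ 21.6400 mm.
Diagonal AOV on the new format = 2·arctan(21.6400 / (2 × 89.2157)) = 2·arctan(0.12128) ≈ 13.8300°.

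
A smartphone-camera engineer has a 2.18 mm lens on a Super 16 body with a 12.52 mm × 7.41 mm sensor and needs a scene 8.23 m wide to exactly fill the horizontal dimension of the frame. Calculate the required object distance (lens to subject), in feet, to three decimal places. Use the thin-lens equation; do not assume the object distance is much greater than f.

W: 8.23 m = 8230 mm.
Magnification m = w/W = dᵢ/dₒ; combined with 1/f = 1/dₒ + 1/dᵢ this gives dₒ = f·(1 + W/w).
dₒ = 2.18 mm × (1 + 8230/12.52) = 2.18 × 658.3482 ≈ 1435.199 mm = 1435.199/304.8 ft = 4.70866 ft.

4.709 ft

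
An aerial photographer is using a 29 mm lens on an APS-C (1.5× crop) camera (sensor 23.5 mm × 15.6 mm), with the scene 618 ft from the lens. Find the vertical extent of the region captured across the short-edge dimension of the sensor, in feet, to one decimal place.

dₒ: 618 ft × 304.8 mm/ft = 188366.39 mm.
Similar triangles through the lens centre give W/dₒ = h/dᵢ; with 1/f = 1/dₒ + 1/dᵢ this gives W = h·(dₒ − f)/f.
W = 15.6 mm × (188366 − 29) / 29 = 15.6 × 6494.3929 ≈ 101312.529 mm = 101312.529/304.8 ft = 332.39 ft.

332.4 ft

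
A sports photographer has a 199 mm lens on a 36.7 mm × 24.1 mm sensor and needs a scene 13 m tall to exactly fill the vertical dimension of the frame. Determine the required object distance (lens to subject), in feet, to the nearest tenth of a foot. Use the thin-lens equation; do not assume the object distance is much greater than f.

352.8 ft

W: 13 m = 13000 mm.
Magnification m = h/W = dᵢ/dₒ; combined with 1/f = 1/dₒ + 1/dᵢ this gives dₒ = f·(1 + W/h).
dₒ = 199 mm × (1 + 13000/24.1) = 199 × 540.4191 ≈ 107543.398 mm = 107543.398/304.8 ft = 352.833 ft.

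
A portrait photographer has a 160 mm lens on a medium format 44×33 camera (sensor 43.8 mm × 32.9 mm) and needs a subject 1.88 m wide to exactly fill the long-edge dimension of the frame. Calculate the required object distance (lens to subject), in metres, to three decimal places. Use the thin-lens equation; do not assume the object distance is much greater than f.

7.028 m

W: 1.88 m = 1880 mm.
Magnification m = w/W = dᵢ/dₒ; combined with 1/f = 1/dₒ + 1/dᵢ this gives dₒ = f·(1 + W/w).
dₒ = 160 mm × (1 + 1880/43.8) = 160 × 43.9224 ≈ 7027.580 mm = 7.02758 m.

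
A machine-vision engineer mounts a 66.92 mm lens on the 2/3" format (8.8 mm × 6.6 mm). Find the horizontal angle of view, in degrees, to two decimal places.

Angle of view α = 2·arctan(w/2f) with w = 8.8 mm and f = 66.92 mm.
w/2f = 0.06575; arctan(0.06575) ≈ 3.7618°, so α ≈ 7.5236°.

7.52°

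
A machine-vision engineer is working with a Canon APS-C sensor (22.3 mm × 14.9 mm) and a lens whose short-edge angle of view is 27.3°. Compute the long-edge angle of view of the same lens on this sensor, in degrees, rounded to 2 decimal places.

From the short-edge AOV: f = 14.9 / (2·tan(13.65°)) = 14.9 / 0.48570 ≈ 30.6774 mm.
Long-edge AOV = 2·arctan(22.3 / (2 × 30.6774)) = 2·arctan(0.36346) ≈ 39.9483°.

39.95°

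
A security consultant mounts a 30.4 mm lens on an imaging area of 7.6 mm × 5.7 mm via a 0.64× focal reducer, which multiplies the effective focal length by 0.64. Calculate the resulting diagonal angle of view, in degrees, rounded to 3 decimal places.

Effective focal length f = 30.4 × 0.64 = 19.456 mm.
Sensor diagonal = √(7.6² + 5.7²) = √90.2500 ≈ 9.5000 mm.
α = 2·arctan(9.500 / (2 × 19.456)) = 2·arctan(0.24414) ≈ 27.4397°.

27.440°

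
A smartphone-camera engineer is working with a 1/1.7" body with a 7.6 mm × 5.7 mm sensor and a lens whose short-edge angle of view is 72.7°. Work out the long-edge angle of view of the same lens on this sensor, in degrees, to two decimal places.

From the short-edge AOV: f = 5.7 / (2·tan(36.35°)) = 5.7 / 1.47183 ≈ 3.8727 mm.
Long-edge AOV = 2·arctan(7.6 / (2 × 3.8727)) = 2·arctan(0.98122) ≈ 88.9140°.

88.91°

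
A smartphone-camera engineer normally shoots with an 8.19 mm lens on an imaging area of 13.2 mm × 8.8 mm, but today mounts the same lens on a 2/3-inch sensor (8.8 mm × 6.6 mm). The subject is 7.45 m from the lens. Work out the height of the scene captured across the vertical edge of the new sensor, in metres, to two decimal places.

The focal length stays 8.19 mm; the relevant sensor dimension is now h = 6.6 mm. Object distance dₒ = 7.45 m = 7450 mm.
Thin-lens field height W = h·(dₒ − f)/f = 6.6 × (7450 − 8.19)/8.19 ≈ 5997.063 mm = 5.99706 m.

6.00 m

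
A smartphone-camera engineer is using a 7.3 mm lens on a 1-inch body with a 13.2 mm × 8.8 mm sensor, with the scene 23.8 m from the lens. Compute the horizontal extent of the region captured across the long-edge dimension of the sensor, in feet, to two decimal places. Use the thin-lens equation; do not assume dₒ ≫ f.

141.15 ft

dₒ: 23.8 m = 23800 mm.
Similar triangles through the lens centre give W/dₒ = w/dᵢ; with 1/f = 1/dₒ + 1/dᵢ this gives W = w·(dₒ − f)/f.
W = 13.2 mm × (23800 − 7.3) / 7.3 = 13.2 × 3259.2740 ≈ 43022.416 mm = 43022.416/304.8 ft = 141.15 ft.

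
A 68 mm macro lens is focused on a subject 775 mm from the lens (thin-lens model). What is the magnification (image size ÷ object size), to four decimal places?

0.0962×

Thin lens: 1/f = 1/dₒ + 1/dᵢ → 1/dᵢ = 1/68 − 1/775 = 0.0134156 mm⁻¹, so dᵢ ≈ 74.5403 mm.
Magnification m = dᵢ/dₒ = 74.5403/775 ≈ 0.09618.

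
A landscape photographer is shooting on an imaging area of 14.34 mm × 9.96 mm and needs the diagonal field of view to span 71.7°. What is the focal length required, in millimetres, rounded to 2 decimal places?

Sensor diagonal = √(14.34² + 9.96²) = √304.8372 ≈ 17.4596 mm.
From α = 2·arctan(d/2f) we get f = d / (2·tan(α/2)).
With d = 17.4596 mm and α/2 = 35.85°, tan(α/2) ≈ 0.72255, so f ≈ 17.4596 / 1.44510 ≈ 12.0819 mm.

12.08 mm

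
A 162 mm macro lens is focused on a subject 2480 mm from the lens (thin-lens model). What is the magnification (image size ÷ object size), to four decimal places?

Thin lens: 1/f = 1/dₒ + 1/dᵢ → 1/dᵢ = 1/162 − 1/2480 = 0.0057696 mm⁻¹, so dᵢ ≈ 173.3218 mm.
Magnification m = dᵢ/dₒ = 173.3218/2480 ≈ 0.06989.

0.0699×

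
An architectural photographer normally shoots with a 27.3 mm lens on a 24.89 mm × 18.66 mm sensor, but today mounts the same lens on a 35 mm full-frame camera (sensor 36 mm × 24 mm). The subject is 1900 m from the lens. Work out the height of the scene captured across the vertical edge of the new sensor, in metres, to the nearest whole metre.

The focal length stays 27.3 mm; the relevant sensor dimension is now h = 24 mm. Object distance dₒ = 1900 m = 1.9e+06 mm.
Thin-lens field height W = h·(dₒ − f)/f = 24 × (1.9e+06 − 27.3)/27.3 ≈ 1670305.670 mm = 1670.31 m.

1670 m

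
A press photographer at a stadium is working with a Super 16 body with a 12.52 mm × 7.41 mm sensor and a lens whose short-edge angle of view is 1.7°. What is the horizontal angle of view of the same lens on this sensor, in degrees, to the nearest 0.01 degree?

2.87°

From the short-edge AOV: f = 7.41 / (2·tan(0.85°)) = 7.41 / 0.02967 ≈ 249.7239 mm.
Horizontal AOV = 2·arctan(12.52 / (2 × 249.7239)) = 2·arctan(0.02507) ≈ 2.8719°.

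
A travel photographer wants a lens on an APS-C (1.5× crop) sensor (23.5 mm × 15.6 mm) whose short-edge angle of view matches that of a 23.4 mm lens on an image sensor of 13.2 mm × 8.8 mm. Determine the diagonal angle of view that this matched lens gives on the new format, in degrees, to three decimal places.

Equal short-edge AOV ⇒ f₂ = f₁ · 15.6/8.8 = 23.4 × 1.77273 ≈ 41.4818 mm.
Sensor diagonal = √(23.5² + 15.6²) = √795.6100 ≈ 28.2066 mm.
Diagonal AOV on the new format = 2·arctan(28.2066 / (2 × 41.4818)) = 2·arctan(0.33999) ≈ 37.5547°.

37.555°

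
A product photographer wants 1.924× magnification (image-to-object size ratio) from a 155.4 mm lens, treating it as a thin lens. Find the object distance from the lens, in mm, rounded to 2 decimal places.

With m = dᵢ/dₒ and 1/f = 1/dₒ + 1/dᵢ, substituting dᵢ = m·dₒ gives 1/f = (1 + 1/m)/dₒ, hence dₒ = f·(1 + 1/m).
dₒ = 155.4 × (1 + 1/1.924) = 155.4 × 1.51975 ≈ 236.169 mm.

236.17 mm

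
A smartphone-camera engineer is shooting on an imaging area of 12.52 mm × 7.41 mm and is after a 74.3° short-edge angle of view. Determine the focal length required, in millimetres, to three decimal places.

From α = 2·arctan(h/2f) we get f = h / (2·tan(α/2)).
With h = 7.41 mm and α/2 = 37.15°, tan(α/2) ≈ 0.75767, so f ≈ 7.41 / 1.51533 ≈ 4.8900 mm.

4.890 mm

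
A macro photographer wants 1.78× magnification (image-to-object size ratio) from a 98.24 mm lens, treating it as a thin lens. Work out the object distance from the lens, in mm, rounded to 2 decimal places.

153.43 mm

With m = dᵢ/dₒ and 1/f = 1/dₒ + 1/dᵢ, substituting dᵢ = m·dₒ gives 1/f = (1 + 1/m)/dₒ, hence dₒ = f·(1 + 1/m).
dₒ = 98.24 × (1 + 1/1.78) = 98.24 × 1.56180 ≈ 153.431 mm.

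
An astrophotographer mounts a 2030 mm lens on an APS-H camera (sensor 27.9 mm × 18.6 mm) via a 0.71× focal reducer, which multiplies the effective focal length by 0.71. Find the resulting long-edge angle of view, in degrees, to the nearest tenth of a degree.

Effective focal length f = 2030 × 0.71 = 1441.3 mm.
α = 2·arctan(27.9 / (2 × 1441.3)) = 2·arctan(0.00968) ≈ 1.1091°.

1.1°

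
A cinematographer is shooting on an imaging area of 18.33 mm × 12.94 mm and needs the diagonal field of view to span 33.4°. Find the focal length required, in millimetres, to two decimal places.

Sensor diagonal = √(18.33² + 12.94²) = √503.4325 ≈ 22.4373 mm.
From α = 2·arctan(d/2f) we get f = d / (2·tan(α/2)).
With d = 22.4373 mm and α/2 = 16.7°, tan(α/2) ≈ 0.30001, so f ≈ 22.4373 / 0.60003 ≈ 37.3937 mm.

37.39 mm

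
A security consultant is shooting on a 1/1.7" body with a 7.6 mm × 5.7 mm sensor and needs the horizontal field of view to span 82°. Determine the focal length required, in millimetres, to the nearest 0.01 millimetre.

From α = 2·arctan(w/2f) we get f = w / (2·tan(α/2)).
With w = 7.6 mm and α/2 = 41°, tan(α/2) ≈ 0.86929, so f ≈ 7.6 / 1.73857 ≈ 4.3714 mm.

4.37 mm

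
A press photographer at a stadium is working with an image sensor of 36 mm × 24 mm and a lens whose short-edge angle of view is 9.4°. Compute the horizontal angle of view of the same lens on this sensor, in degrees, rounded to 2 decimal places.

From the short-edge AOV: f = 24 / (2·tan(4.7°)) = 24 / 0.16443 ≈ 145.9588 mm.
Horizontal AOV = 2·arctan(36 / (2 × 145.9588)) = 2·arctan(0.12332) ≈ 14.0607°.

14.06°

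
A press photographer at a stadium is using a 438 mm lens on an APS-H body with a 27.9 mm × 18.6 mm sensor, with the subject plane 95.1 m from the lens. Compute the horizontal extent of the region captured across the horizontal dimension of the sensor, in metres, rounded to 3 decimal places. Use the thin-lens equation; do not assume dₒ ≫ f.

6.030 m

dₒ: 95.1 m = 95100 mm.
Similar triangles through the lens centre give W/dₒ = w/dᵢ; with 1/f = 1/dₒ + 1/dᵢ this gives W = w·(dₒ − f)/f.
W = 27.9 mm × (95100 − 438) / 438 = 27.9 × 216.1233 ≈ 6029.840 mm = 6.02984 m.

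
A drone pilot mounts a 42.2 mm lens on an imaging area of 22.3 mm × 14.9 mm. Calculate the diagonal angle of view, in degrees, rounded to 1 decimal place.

35.3°

Sensor diagonal = √(22.3² + 14.9²) = √719.3000 ≈ 26.8198 mm.
Angle of view α = 2·arctan(d/2f) with d = 26.8198 mm and f = 42.2 mm.
d/2f = 0.31777; arctan(0.31777) ≈ 17.6287°, so α ≈ 35.2574°.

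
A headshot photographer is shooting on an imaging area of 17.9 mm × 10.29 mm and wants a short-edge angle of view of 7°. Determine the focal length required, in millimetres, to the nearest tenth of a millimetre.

From α = 2·arctan(h/2f) we get f = h / (2·tan(α/2)).
With h = 10.29 mm and α/2 = 3.5°, tan(α/2) ≈ 0.06116, so f ≈ 10.29 / 0.12233 ≈ 84.1200 mm.

84.1 mm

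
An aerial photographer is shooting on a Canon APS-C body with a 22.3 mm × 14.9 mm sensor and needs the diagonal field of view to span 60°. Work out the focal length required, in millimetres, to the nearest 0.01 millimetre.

23.23 mm

Sensor diagonal = √(22.3² + 14.9²) = √719.3000 ≈ 26.8198 mm.
From α = 2·arctan(d/2f) we get f = d / (2·tan(α/2)).
With d = 26.8198 mm and α/2 = 30°, tan(α/2) ≈ 0.57735, so f ≈ 26.8198 / 1.15470 ≈ 23.2266 mm.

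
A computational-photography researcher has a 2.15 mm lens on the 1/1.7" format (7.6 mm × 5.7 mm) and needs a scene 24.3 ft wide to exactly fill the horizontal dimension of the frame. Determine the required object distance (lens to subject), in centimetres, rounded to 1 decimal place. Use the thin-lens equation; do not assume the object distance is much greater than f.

W: 24.3 ft × 304.8 mm/ft = 7406.64 mm.
Magnification m = w/W = dᵢ/dₒ; combined with 1/f = 1/dₒ + 1/dᵢ this gives dₒ = f·(1 + W/w).
dₒ = 2.15 mm × (1 + 7406.64/7.6) = 2.15 × 975.5579 ≈ 2097.449 mm = 209.745 cm.

209.7 cm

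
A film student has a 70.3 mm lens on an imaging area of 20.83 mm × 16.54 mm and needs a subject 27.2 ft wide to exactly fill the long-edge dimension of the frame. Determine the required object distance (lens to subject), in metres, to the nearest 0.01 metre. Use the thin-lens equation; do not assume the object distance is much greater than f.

28.05 m

W: 27.2 ft × 304.8 mm/ft = 8290.56 mm.
Magnification m = w/W = dᵢ/dₒ; combined with 1/f = 1/dₒ + 1/dᵢ this gives dₒ = f·(1 + W/w).
dₒ = 70.3 mm × (1 + 8290.56/20.83) = 70.3 × 399.0105 ≈ 28050.442 mm = 28.0504 m.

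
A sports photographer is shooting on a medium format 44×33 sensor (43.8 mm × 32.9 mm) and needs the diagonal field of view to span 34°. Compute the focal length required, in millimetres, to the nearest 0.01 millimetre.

89.59 mm

Sensor diagonal = √(43.8² + 32.9²) = √3000.8500 ≈ 54.7800 mm.
From α = 2·arctan(d/2f) we get f = d / (2·tan(α/2)).
With d = 54.7800 mm and α/2 = 17°, tan(α/2) ≈ 0.30573, so f ≈ 54.7800 / 0.61146 ≈ 89.5887 mm.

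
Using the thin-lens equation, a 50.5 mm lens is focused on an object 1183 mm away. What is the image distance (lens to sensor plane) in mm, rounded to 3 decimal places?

52.752 mm

1/dᵢ = 1/f − 1/dₒ = 1/50.5 − 1/1183 = 0.0189567 mm⁻¹.
dᵢ = 1/0.0189567 ≈ 52.7519 mm.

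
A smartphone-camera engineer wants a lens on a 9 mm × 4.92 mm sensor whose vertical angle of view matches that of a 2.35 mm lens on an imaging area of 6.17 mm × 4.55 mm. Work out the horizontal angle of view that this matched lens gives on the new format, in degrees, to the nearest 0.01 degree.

121.09°

Equal vertical AOV ⇒ f₂ = f₁ · 4.92/4.55 = 2.35 × 1.08132 ≈ 2.5411 mm.
Horizontal AOV on the new format = 2·arctan(9 / (2 × 2.5411)) = 2·arctan(1.77089) ≈ 121.0942°.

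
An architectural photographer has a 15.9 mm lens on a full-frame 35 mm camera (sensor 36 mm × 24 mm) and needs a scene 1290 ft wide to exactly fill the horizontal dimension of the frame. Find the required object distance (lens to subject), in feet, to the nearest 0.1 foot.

569.8 ft

W: 1290 ft × 304.8 mm/ft = 393191.99 mm.
Magnification m = w/W = dᵢ/dₒ; combined with 1/f = 1/dₒ + 1/dᵢ this gives dₒ = f·(1 + W/w).
dₒ = 15.9 mm × (1 + 393192/36) = 15.9 × 10922.9997 ≈ 173675.694 mm = 173675.694/304.8 ft = 569.802 ft.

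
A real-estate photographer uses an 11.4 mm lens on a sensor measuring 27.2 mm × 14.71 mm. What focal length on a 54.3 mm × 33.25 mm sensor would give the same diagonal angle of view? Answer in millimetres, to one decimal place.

Sensor diagonal = √(27.2² + 14.71²) = √956.2241 ≈ 30.9229 mm.
Sensor diagonal = √(54.3² + 33.25²) = √4054.0525 ≈ 63.6714 mm.
Equal angle of view means equal diagonal/f ratio, so f₂ = f₁ · (diagonal₂/diagonal₁) = 11.4 × 63.6714/30.9229.
f₂ = 11.4 × 2.05904 ≈ 23.473 mm.

23.5 mm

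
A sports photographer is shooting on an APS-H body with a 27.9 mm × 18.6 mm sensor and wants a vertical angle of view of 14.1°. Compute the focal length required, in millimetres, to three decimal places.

75.200 mm

From α = 2·arctan(h/2f) we get f = h / (2·tan(α/2)).
With h = 18.6 mm and α/2 = 7.05°, tan(α/2) ≈ 0.12367, so f ≈ 18.6 / 0.24734 ≈ 75.1998 mm.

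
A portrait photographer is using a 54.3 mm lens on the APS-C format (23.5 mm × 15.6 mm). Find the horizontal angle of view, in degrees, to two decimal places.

24.42°

Angle of view α = 2·arctan(w/2f) with w = 23.5 mm and f = 54.3 mm.
w/2f = 0.21639; arctan(0.21639) ≈ 12.2100°, so α ≈ 24.4200°.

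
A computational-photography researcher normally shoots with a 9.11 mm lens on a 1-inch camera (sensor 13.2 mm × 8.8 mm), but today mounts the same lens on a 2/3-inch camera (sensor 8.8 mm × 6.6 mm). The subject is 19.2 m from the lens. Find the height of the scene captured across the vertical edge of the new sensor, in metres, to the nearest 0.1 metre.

13.9 m

The focal length stays 9.11 mm; the relevant sensor dimension is now h = 6.6 mm. Object distance dₒ = 19.2 m = 19200 mm.
Thin-lens field height W = h·(dₒ − f)/f = 6.6 × (19200 − 9.11)/9.11 ≈ 13903.389 mm = 13.9034 m.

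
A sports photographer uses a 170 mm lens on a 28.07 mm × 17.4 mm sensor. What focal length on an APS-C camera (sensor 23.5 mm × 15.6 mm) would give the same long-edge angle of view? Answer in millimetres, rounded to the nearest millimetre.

142 mm

Equal angle of view means equal width/f ratio, so f₂ = f₁ · (width₂/width₁) = 170 × 23.5/28.07.
f₂ = 170 × 0.83719 ≈ 142.323 mm.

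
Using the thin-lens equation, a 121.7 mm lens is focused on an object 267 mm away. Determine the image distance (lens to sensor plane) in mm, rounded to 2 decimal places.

1/dᵢ = 1/f − 1/dₒ = 1/121.7 − 1/267 = 0.0044716 mm⁻¹.
dᵢ = 1/0.0044716 ≈ 223.6332 mm.

223.63 mm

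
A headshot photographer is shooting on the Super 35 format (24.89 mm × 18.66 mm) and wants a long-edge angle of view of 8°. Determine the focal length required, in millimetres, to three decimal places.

From α = 2·arctan(w/2f) we get f = w / (2·tan(α/2)).
With w = 24.89 mm and α/2 = 4°, tan(α/2) ≈ 0.06993, so f ≈ 24.89 / 0.13985 ≈ 177.9718 mm.

177.972 mm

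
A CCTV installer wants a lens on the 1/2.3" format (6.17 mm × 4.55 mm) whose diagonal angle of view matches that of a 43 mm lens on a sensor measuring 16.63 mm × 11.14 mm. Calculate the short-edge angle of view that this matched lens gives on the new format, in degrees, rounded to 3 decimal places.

Sensor diagonal = √(16.63² + 11.14²) = √400.6565 ≈ 20.0164 mm.
Sensor diagonal = √(6.17² + 4.55²) = √58.7714 ≈ 7.6663 mm.
Equal diagonal AOV ⇒ f₂ = f₁ · 7.6663/20.0164 = 43 × 0.38300 ≈ 16.4689 mm.
Short-edge AOV on the new format = 2·arctan(4.55 / (2 × 16.4689)) = 2·arctan(0.13814) ≈ 15.7300°.

15.730°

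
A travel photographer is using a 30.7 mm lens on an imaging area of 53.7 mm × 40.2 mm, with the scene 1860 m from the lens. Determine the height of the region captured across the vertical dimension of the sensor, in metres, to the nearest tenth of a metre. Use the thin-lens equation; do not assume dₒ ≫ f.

2435.5 m

dₒ: 1860 m = 1.86e+06 mm.
Similar triangles through the lens centre give W/dₒ = h/dᵢ; with 1/f = 1/dₒ + 1/dᵢ this gives W = h·(dₒ − f)/f.
W = 40.2 mm × (1.86e+06 − 30.7) / 30.7 = 40.2 × 60585.3192 ≈ 2435529.833 mm = 2435.53 m.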